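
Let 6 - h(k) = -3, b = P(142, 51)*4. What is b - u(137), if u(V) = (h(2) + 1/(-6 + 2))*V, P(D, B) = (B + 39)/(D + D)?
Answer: -340085/284 ≈ -1197.5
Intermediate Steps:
P(D, B) = (39 + B)/(2*D) (P(D, B) = (39 + B)/((2*D)) = (39 + B)*(1/(2*D)) = (39 + B)/(2*D))
b = 90/71 (b = ((½)*(39 + 51)/142)*4 = ((½)*(1/142)*90)*4 = (45/142)*4 = 90/71 ≈ 1.2676)
h(k) = 9 (h(k) = 6 - 1*(-3) = 6 + 3 = 9)
u(V) = 35*V/4 (u(V) = (9 + 1/(-6 + 2))*V = (9 + 1/(-4))*V = (9 - ¼)*V = 35*V/4)
b - u(137) = 90/71 - 35*137/4 = 90/71 - 1*4795/4 = 90/71 - 4795/4 = -340085/284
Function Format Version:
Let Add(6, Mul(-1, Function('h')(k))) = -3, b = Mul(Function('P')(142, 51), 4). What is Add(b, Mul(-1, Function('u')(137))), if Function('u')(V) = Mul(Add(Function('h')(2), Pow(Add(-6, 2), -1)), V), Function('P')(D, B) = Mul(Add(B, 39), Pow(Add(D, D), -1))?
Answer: Rational(-340085, 284) ≈ -1197.5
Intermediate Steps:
Function('P')(D, B) = Mul(Rational(1, 2), Pow(D, -1), Add(39, B)) (Function('P')(D, B) = Mul(Add(39, B), Pow(Mul(2, D), -1)) = Mul(Add(39, B), Mul(Rational(1, 2), Pow(D, -1))) = Mul(Rational(1, 2), Pow(D, -1), Add(39, B)))
b = Rational(90, 71) (b = Mul(Mul(Rational(1, 2), Pow(142, -1), Add(39, 51)), 4) = Mul(Mul(Rational(1, 2), Rational(1, 142), 90), 4) = Mul(Rational(45, 142), 4) = Rational(90, 71) ≈ 1.2676)
Function('h')(k) = 9 (Function('h')(k) = Add(6, Mul(-1, -3)) = Add(6, 3) = 9)
Function('u')(V) = Mul(Rational(35, 4), V) (Function('u')(V) = Mul(Add(9, Pow(Add(-6, 2), -1)), V) = Mul(Add(9, Pow(-4, -1)), V) = Mul(Add(9, Rational(-1, 4)), V) = Mul(Rational(35, 4), V))
Add(b, Mul(-1, Function('u')(137))) = Add(Rational(90, 71), Mul(-1, Mul(Rational(35, 4), 137))) = Add(Rational(90, 71), Mul(-1, Rational(4795, 4))) = Add(Rational(90, 71), Rational(-4795, 4)) = Rational(-340085, 284)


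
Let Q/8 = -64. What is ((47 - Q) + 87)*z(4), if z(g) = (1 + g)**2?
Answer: 16150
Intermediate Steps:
Q = -512 (Q = 8*(-64) = -512)
((47 - Q) + 87)*z(4) = ((47 - 1*(-512)) + 87)*(1 + 4)**2 = ((47 + 512) + 87)*5**2 = (559 + 87)*25 = 646*25 = 16150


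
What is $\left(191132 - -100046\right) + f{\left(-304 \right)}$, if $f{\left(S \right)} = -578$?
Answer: $290600$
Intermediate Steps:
$\left(191132 - -100046\right) + f{\left(-304 \right)} = \left(191132 - -100046\right) - 578 = \left(191132 + 100046\right) - 578 = 291178 - 578 = 290600$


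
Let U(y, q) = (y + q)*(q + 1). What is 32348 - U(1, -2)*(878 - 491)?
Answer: 31961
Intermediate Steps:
U(y, q) = (1 + q)*(q + y) (U(y, q) = (q + y)*(1 + q) = (1 + q)*(q + y))
32348 - U(1, -2)*(878 - 491) = 32348 - (-2 + 1 + (-2)**2 - 2*1)*(878 - 491) = 32348 - (-2 + 1 + 4 - 2)*387 = 32348 - 387 = 31961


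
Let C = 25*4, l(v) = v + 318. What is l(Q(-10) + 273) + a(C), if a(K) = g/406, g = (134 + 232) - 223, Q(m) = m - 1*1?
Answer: 235623/406 ≈ 580.35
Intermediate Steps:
Q(m) = -1 + m (Q(m) = m - 1 = -1 + m)
g = 143 (g = 366 - 223 = 143)
l(v) = 318 + v
C = 100
a(K) = 143/406
l(Q(-10) + 273) + a(C) = (318 + ((-1 - 10) + 273)) + 143/406 = (318 + (-11 + 273)) + 143/406 = (318 + 262) + 143/406 = 580 + 143/406 = 235623/406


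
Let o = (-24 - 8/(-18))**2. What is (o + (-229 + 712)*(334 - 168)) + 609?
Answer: 6588691/81 ≈ 81342.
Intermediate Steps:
o = 44944/81 (o = (-24 - 8*(-1/18))**2 = (-24 + 4/9)**2 = (-212/9)**2 = 44944/81 ≈ 554.86)
(o + (-229 + 712)*(334 - 168)) + 609 = (44944/81 + (-229 + 712)*(334 - 168)) + 609 = (44944/81 + 483*166) + 609 = (44944/81 + 80178) + 609 = 6539362/81 + 609 = 6588691/81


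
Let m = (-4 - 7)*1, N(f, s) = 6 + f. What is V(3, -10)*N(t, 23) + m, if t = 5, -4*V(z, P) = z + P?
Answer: 33/4 ≈ 8.2500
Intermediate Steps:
V(z, P) = -P/4 - z/4 (V(z, P) = -(z + P)/4 = -(P + z)/4 = -P/4 - z/4)
m = -11 (m = -11*1 = -11)
V(3, -10)*N(t, 23) + m = (-¼*(-10) - ¼*3)*(6 + 5) - 11 = (5/2 - ¾)*11 - 11 = (7/4)*11 - 11 = 77/4 - 11 = 33/4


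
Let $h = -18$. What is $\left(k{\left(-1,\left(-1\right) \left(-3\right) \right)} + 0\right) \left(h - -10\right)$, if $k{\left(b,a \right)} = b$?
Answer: $8$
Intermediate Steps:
$\left(k{\left(-1,\left(-1\right) \left(-3\right) \right)} + 0\right) \left(h - -10\right) = \left(-1 + 0\right) \left(-18 - -10\right) = - (-18 + 10) = \left(-1\right) \left(-8\right) = 8$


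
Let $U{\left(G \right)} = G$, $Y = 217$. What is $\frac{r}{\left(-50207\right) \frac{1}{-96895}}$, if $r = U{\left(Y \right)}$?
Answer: $\frac{21026215}{50207} \approx 418.79$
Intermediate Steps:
$r = 217$
$\frac{r}{\left(-50207\right) \frac{1}{-96895}} = \frac{217}{\left(-50207\right) \frac{1}{-96895}} = \frac{217}{\left(-50207\right) \left(- \frac{1}{96895}\right)} = \frac{217}{\frac{50207}{96895}} = 217 \cdot \frac{96895}{50207} = \frac{21026215}{50207}$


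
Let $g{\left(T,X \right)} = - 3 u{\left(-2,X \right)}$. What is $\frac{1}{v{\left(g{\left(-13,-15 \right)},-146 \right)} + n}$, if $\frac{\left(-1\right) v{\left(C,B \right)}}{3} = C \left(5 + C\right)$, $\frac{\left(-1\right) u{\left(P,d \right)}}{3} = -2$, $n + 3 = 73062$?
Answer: $\frac{1}{72357} \approx 1.382 \cdot 10^{-5}$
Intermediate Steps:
$n = 73059$ ($n = -3 + 73062 = 73059$)
$u{\left(P,d \right)} = 6$ ($u{\left(P,d \right)} = \left(-3\right) \left(-2\right) = 6$)
$g{\left(T,X \right)} = -18$ ($g{\left(T,X \right)} = \left(-3\right) 6 = -18$)
$v{\left(C,B \right)} = - 3 C \left(5 + C\right)$
$\frac{1}{v{\left(g{\left(-13,-15 \right)},-146 \right)} + n} = \frac{1}{\left(-3\right) \left(-18\right) \left(5 - 18\right) + 73059} = \frac{1}{\left(-3\right) \left(-18\right) \left(-13\right) + 73059} = \frac{1}{-702 + 73059} = \frac{1}{72357}$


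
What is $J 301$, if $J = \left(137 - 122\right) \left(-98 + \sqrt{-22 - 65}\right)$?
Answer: $-442470 + 4515 i \sqrt{87} \approx -4.4247 \cdot 10^{5} + 42113.0 i$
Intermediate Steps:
$J = -1470 + 15 i \sqrt{87}$ ($J = 15 \left(-98 + \sqrt{-87}\right) = 15 \left(-98 + i \sqrt{87}\right) = -1470 + 15 i \sqrt{87} \approx -1470.0 + 139.91 i$)
$J 301 = \left(-1470 + 15 i \sqrt{87}\right) 301 = -442470 + 4515 i \sqrt{87}$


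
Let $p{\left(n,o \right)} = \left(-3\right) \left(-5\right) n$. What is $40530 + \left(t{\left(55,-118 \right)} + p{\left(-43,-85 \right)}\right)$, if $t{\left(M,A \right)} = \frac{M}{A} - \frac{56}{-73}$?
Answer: $\frac{343571983}{8614} \approx 39885.0$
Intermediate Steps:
$p{\left(n,o \right)} = 15 n$
$t{\left(M,A \right)} = \frac{56}{73} + \frac{M}{A}$ ($t{\left(M,A \right)} = \frac{M}{A} - - \frac{56}{73} = \frac{M}{A} + \frac{56}{73} = \frac{56}{73} + \frac{M}{A}$)
$40530 + \left(t{\left(55,-118 \right)} + p{\left(-43,-85 \right)}\right) = 40530 + \left(\left(\frac{56}{73} + \frac{55}{-118}\right) + 15 \left(-43\right)\right) = 40530 + \left(\left(\frac{56}{73} + 55 \left(- \frac{1}{118}\right)\right) - 645\right) = 40530 + \left(\left(\frac{56}{73} - \frac{55}{118}\right) - 645\right) = 40530 + \left(\frac{2593}{8614} - 645\right) = 40530 - \frac{5553437}{8614} = \frac{343571983}{8614}$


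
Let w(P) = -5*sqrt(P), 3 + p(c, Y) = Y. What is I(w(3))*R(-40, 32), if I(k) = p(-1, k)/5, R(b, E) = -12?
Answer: 36/5 + 12*sqrt(3) ≈ 27.985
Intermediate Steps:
p(c, Y) = -3 + Y
I(k) = -3/5 + k/5 (I(k) = (-3 + k)/5 = (-3 + k)*(1/5) = -3/5 + k/5)
I(w(3))*R(-40, 32) = (-3/5 + (-5*sqrt(3))/5)*(-12) = (-3/5 - sqrt(3))*(-12) = 36/5 + 12*sqrt(3)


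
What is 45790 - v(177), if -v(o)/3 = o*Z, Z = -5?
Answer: 43135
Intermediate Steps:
v(o) = 15*o (v(o) = -3*o*(-5) = -(-15)*o = 15*o)
45790 - v(177) = 45790 - 15*177 = 45790 - 1*2655 = 45790 - 2655 = 43135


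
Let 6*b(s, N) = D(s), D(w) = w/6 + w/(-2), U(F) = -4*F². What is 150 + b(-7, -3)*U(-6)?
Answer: 94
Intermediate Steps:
D(w) = -w/3 (D(w) = w*(⅙) + w*(-½) = w/6 - w/2 = -w/3)
b(s, N) = -s/18 (b(s, N) = (-s/3)/6 = -s/18)
150 + b(-7, -3)*U(-6) = 150 + (-1/18*(-7))*(-4*(-6)²) = 150 + 7*(-4*36)/18 = 150 + (7/18)*(-144) = 150 - 56 = 94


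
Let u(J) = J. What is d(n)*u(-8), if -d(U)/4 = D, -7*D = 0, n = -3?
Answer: 0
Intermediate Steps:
D = 0 (D = -⅐*0 = 0)
d(U) = 0 (d(U) = -4*0 = 0)
d(n)*u(-8) = 0*(-8) = 0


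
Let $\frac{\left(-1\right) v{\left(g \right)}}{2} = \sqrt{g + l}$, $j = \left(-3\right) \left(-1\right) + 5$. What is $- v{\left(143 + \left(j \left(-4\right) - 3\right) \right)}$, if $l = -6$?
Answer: $2 \sqrt{102} \approx 20.199$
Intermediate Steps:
$j = 8$ ($j = 3 + 5 = 8$)
$v{\left(g \right)} = - 2 \sqrt{-6 + g}$ ($v{\left(g \right)} = - 2 \sqrt{g - 6} = - 2 \sqrt{-6 + g}$)
$- v{\left(143 + \left(j \left(-4\right) - 3\right) \right)} = - \left(-2\right) \sqrt{-6 + \left(143 + \left(8 \left(-4\right) - 3\right)\right)} = - \left(-2\right) \sqrt{-6 + \left(143 - 35\right)} = - \left(-2\right) \sqrt{-6 + 108} = - \left(-2\right) \sqrt{102} = 2 \sqrt{102}$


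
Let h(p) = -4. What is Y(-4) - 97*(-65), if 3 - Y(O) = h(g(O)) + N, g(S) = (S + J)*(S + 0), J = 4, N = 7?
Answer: 6305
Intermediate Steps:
g(S) = S*(4 + S) (g(S) = (S + 4)*(S + 0) = (4 + S)*S = S*(4 + S))
Y(O) = 0 (Y(O) = 3 - (-4 + 7) = 3 - 1*3 = 3 - 3 = 0)
Y(-4) - 97*(-65) = 0 - 97*(-65) = 0 + 6305 = 6305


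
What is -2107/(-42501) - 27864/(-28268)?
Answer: 310952135/300354567 ≈ 1.0353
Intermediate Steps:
-2107/(-42501) - 27864/(-28268) = -2107*(-1/42501) - 27864*(-1/28268) = 2107/42501 + 6966/7067 = 310952135/300354567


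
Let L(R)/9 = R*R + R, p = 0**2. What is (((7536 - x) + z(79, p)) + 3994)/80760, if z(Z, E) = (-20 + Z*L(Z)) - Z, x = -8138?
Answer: 1504363/26920 ≈ 55.883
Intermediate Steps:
p = 0
L(R) = 9*R + 9*R**2 (L(R) = 9*(R*R + R) = 9*(R**2 + R) = 9*(R + R**2) = 9*R + 9*R**2)
z(Z, E) = -20 - Z + 9*Z**2*(1 + Z) (z(Z, E) = (-20 + Z*(9*Z*(1 + Z))) - Z = (-20 + 9*Z**2*(1 + Z)) - Z = -20 - Z + 9*Z**2*(1 + Z))
(((7536 - x) + z(79, p)) + 3994)/80760 = (((7536 - 1*(-8138)) + (-20 - 1*79 + 9*79**2*(1 + 79))) + 3994)/80760 = (((7536 + 8138) + (-20 - 79 + 9*6241*80)) + 3994)*(1/80760) = ((15674 + (-20 - 79 + 4493520)) + 3994)*(1/80760) = ((15674 + 4493421) + 3994)*(1/80760) = (4509095 + 3994)*(1/80760) = 4513089*(1/80760) = 1504363/26920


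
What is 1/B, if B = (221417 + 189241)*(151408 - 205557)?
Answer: -1/22236720042 ≈ -4.4971e-11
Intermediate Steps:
B = -22236720042 (B = 410658*(-54149) = -22236720042)
1/B = 1/(-22236720042) = -1/22236720042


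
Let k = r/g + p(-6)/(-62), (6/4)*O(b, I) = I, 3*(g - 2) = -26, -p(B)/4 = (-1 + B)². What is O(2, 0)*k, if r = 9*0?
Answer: 0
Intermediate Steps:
r = 0
p(B) = -4*(-1 + B)²
g = -20/3 (g = 2 + (⅓)*(-26) = 2 - 26/3 = -20/3 ≈ -6.6667)
O(b, I) = 2*I/3
k = 98/31 (k = 0/(-20/3) - 4*(-1 - 6)²/(-62) = 0*(-3/20) - 4*(-7)²*(-1/62) = 0 - 4*49*(-1/62) = 0 - 196*(-1/62) = 0 + 98/31 = 98/31 ≈ 3.1613)
O(2, 0)*k = ((⅔)*0)*(98/31) = 0*(98/31) = 0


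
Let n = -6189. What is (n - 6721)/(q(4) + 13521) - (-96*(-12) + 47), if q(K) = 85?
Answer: -8163252/6803 ≈ -1199.9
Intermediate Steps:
(n - 6721)/(q(4) + 13521) - (-96*(-12) + 47) = (-6189 - 6721)/(85 + 13521) - (-96*(-12) + 47) = -12910/13606 - (1152 + 47) = -12910*1/13606 - 1*1199 = -6455/6803 - 1199 = -8163252/6803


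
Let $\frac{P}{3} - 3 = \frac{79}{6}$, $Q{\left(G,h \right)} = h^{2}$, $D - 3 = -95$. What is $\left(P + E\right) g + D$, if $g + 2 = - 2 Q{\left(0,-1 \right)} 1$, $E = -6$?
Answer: $-262$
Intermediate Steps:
$D = -92$ ($D = 3 - 95 = -92$)
$g = -4$ ($g = -2 + - 2 \left(-1\right)^{2} \cdot 1 = -2 + \left(-2\right) 1 \cdot 1 = -2 - 2 = -4$)
$P = \frac{97}{2}$ ($P = 9 + 3 \cdot \frac{79}{6} = 9 + \frac{79}{2} = \frac{97}{2} \approx 48.5$)
$\left(P + E\right) g + D = \left(\frac{97}{2} - 6\right) \left(-4\right) - 92 = \frac{85}{2} \left(-4\right) - 92 = -170 - 92 = -262$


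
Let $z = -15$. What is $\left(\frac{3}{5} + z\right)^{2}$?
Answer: $\frac{5184}{25} \approx 207.36$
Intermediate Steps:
$\left(\frac{3}{5} + z\right)^{2} = \left(\frac{3}{5} - 15\right)^{2} = \left(- \frac{72}{5}\right)^{2} = \frac{5184}{25}$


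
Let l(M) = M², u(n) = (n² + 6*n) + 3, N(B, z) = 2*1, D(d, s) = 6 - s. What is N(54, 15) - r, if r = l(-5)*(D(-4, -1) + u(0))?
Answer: -248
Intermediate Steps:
N(B, z) = 2
u(n) = 3 + n² + 6*n
r = 250 (r = (-5)²*((6 - 1*(-1)) + (3 + 0² + 6*0)) = 25*((6 + 1) + (3 + 0 + 0)) = 25*(7 + 3) = 25*10 = 250)
N(54, 15) - r = 2 - 1*250 = 2 - 250 = -248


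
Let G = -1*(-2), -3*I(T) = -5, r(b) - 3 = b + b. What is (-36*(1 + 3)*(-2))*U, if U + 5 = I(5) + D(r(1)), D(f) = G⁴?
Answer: 3648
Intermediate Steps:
r(b) = 3 + 2*b (r(b) = 3 + (b + b) = 3 + 2*b)
I(T) = 5/3 (I(T) = -⅓*(-5) = 5/3)
G = 2
D(f) = 16 (D(f) = 2⁴ = 16)
U = 38/3 (U = -5 + (5/3 + 16) = -5 + 53/3 = 38/3 ≈ 12.667)
(-36*(1 + 3)*(-2))*U = -36*(1 + 3)*(-2)*(38/3) = -144*(-2)*(38/3) = -36*(-8)*(38/3) = 288*(38/3) = 3648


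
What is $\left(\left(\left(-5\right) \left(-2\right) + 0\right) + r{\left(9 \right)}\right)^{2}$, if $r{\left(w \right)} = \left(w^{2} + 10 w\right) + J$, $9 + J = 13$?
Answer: $34225$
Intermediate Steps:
$J = 4$ ($J = -9 + 13 = 4$)
$r{\left(w \right)} = 4 + w^{2} + 10 w$ ($r{\left(w \right)} = \left(w^{2} + 10 w\right) + 4 = 4 + w^{2} + 10 w$)
$\left(\left(\left(-5\right) \left(-2\right) + 0\right) + r{\left(9 \right)}\right)^{2} = \left(\left(\left(-5\right) \left(-2\right) + 0\right) + \left(4 + 9^{2} + 10 \cdot 9\right)\right)^{2} = \left(\left(10 + 0\right) + \left(4 + 81 + 90\right)\right)^{2} = \left(10 + 175\right)^{2} = 185^{2} = 34225$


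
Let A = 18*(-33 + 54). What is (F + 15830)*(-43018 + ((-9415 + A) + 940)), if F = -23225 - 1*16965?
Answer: 1245161400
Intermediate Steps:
A = 378 (A = 18*21 = 378)
F = -40190 (F = -23225 - 16965 = -40190)
(F + 15830)*(-43018 + ((-9415 + A) + 940)) = (-40190 + 15830)*(-43018 + ((-9415 + 378) + 940)) = -24360*(-43018 + (-9037 + 940)) = -24360*(-43018 - 8097) = -24360*(-51115) = 1245161400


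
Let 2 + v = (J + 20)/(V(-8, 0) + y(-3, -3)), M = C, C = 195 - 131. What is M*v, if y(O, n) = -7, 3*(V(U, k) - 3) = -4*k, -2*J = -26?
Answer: -656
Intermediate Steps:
J = 13 (J = -½*(-26) = 13)
V(U, k) = 3 - 4*k/3 (V(U, k) = 3 + (-4*k)/3 = 3 - 4*k/3)
C = 64
M = 64
v = -41/4 (v = -2 + (13 + 20)/((3 - 4/3*0) - 7) = -2 + 33/((3 + 0) - 7) = -2 + 33/(3 - 7) = -2 + 33/(-4) = -2 + 33*(-¼) = -2 - 33/4 = -41/4 ≈ -10.250)
M*v = 64*(-41/4) = -656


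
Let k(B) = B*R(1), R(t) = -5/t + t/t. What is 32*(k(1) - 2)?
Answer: -192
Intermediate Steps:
R(t) = 1 - 5/t (R(t) = -5/t + 1 = 1 - 5/t)
k(B) = -4*B (k(B) = B*((-5 + 1)/1) = B*(1*(-4)) = B*(-4) = -4*B)
32*(k(1) - 2) = 32*(-4*1 - 2) = 32*(-4 - 2) = 32*(-6) = -192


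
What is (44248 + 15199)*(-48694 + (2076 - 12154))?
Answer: -3493819084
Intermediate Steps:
(44248 + 15199)*(-48694 + (2076 - 12154)) = 59447*(-48694 - 10078) = 59447*(-58772) = -3493819084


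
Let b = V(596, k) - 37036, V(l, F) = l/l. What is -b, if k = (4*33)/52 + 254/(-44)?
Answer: 37035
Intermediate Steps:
k = -925/286 (k = 132*(1/52) + 254*(-1/44) = 33/13 - 127/22 = -925/286 ≈ -3.2343)
V(l, F) = 1
b = -37035 (b = 1 - 37036 = -37035)
-b = -1*(-37035) = 37035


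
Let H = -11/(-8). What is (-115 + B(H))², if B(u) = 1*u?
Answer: 826281/64 ≈ 12911.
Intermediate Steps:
H = 11/8 (H = -11*(-⅛) = 11/8 ≈ 1.3750)
B(u) = u
(-115 + B(H))² = (-115 + 11/8)² = (-909/8)² = 826281/64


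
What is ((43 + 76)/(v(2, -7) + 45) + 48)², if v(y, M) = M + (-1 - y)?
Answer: 66049/25 ≈ 2642.0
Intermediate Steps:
v(y, M) = -1 + M - y
((43 + 76)/(v(2, -7) + 45) + 48)² = ((43 + 76)/((-1 - 7 - 1*2) + 45) + 48)² = (119/((-1 - 7 - 2) + 45) + 48)² = (119/(-10 + 45) + 48)² = (119/35 + 48)² = (119*(1/35) + 48)² = (17/5 + 48)² = (257/5)² = 66049/25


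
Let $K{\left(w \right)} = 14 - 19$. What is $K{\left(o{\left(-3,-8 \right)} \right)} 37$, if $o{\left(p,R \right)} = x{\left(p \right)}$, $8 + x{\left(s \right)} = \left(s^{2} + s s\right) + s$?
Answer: $-185$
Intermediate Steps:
$x{\left(s \right)} = -8 + s + 2 s^{2}$ ($x{\left(s \right)} = -8 + \left(\left(s^{2} + s s\right) + s\right) = -8 + \left(\left(s^{2} + s^{2}\right) + s\right) = -8 + \left(2 s^{2} + s\right) = -8 + \left(s + 2 s^{2}\right) = -8 + s + 2 s^{2}$)
$o{\left(p,R \right)} = -8 + p + 2 p^{2}$
$K{\left(w \right)} = -5$ ($K{\left(w \right)} = 14 - 19 = -5$)
$K{\left(o{\left(-3,-8 \right)} \right)} 37 = \left(-5\right) 37 = -185$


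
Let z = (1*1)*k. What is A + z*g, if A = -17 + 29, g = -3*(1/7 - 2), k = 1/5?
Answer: 459/35 ≈ 13.114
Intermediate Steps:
k = 1/5 ≈ 0.20000
z = 1/5 (z = (1*1)*(1/5) = 1*(1/5) = 1/5 ≈ 0.20000)
g = 39/7 (g = -3*(1*(1/7) - 2) = -3*(1/7 - 2) = -3*(-13/7) = 39/7 ≈ 5.5714)
A = 12
A + z*g = 12 + (1/5)*(39/7) = 12 + 39/35 = 459/35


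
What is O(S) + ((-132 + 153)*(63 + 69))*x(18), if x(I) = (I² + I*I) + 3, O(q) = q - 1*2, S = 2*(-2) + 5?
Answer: 1804571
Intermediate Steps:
S = 1 (S = -4 + 5 = 1)
O(q) = -2 + q (O(q) = q - 2 = -2 + q)
x(I) = 3 + 2*I² (x(I) = (I² + I²) + 3 = 2*I² + 3 = 3 + 2*I²)
O(S) + ((-132 + 153)*(63 + 69))*x(18) = (-2 + 1) + ((-132 + 153)*(63 + 69))*(3 + 2*18²) = -1 + (21*132)*(3 + 2*324) = -1 + 2772*(3 + 648) = -1 + 2772*651 = -1 + 1804572 = 1804571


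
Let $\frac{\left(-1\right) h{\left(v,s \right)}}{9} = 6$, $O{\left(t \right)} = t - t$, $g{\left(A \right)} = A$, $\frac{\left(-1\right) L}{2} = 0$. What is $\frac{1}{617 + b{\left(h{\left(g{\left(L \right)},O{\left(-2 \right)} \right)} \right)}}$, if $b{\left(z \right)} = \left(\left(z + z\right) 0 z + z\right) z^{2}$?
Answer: $- \frac{1}{156847} \approx -6.3756 \cdot 10^{-6}$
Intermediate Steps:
$L = 0$ ($L = \left(-2\right) 0 = 0$)
$O{\left(t \right)} = 0$
$h{\left(v,s \right)} = -54$ ($h{\left(v,s \right)} = \left(-9\right) 6 = -54$)
$b{\left(z \right)} = z^{3}$ ($b{\left(z \right)} = \left(2 z 0 z + z\right) z^{2} = \left(0 z + z\right) z^{2} = \left(0 + z\right) z^{2} = z z^{2} = z^{3}$)
$\frac{1}{617 + b{\left(h{\left(g{\left(L \right)},O{\left(-2 \right)} \right)} \right)}} = \frac{1}{617 + \left(-54\right)^{3}} = \frac{1}{617 - 157464} = \frac{1}{-156847} = - \frac{1}{156847}$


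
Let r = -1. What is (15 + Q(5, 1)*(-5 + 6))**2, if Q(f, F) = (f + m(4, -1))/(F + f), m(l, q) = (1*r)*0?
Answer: 9025/36 ≈ 250.69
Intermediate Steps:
m(l, q) = 0 (m(l, q) = (1*(-1))*0 = -1*0 = 0)
Q(f, F) = f/(F + f) (Q(f, F) = (f + 0)/(F + f) = f/(F + f))
(15 + Q(5, 1)*(-5 + 6))**2 = (15 + (5/(1 + 5))*(-5 + 6))**2 = (15 + (5/6)*1)**2 = (15 + 5/6)**2 = (95/6)**2 = 9025/36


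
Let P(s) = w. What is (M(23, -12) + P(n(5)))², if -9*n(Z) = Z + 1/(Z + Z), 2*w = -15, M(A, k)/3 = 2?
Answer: 9/4 ≈ 2.2500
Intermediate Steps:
M(A, k) = 6 (M(A, k) = 3*2 = 6)
w = -15/2 (w = (½)*(-15) = -15/2 ≈ -7.5000)
n(Z) = -Z/9 - 1/(18*Z) (n(Z) = -(Z + 1/(Z + Z))/9 = -(Z + 1/(2*Z))/9 = -Z/9 - 1/(18*Z))
P(s) = -15/2
(M(23, -12) + P(n(5)))² = (6 - 15/2)² = (-3/2)² = 9/4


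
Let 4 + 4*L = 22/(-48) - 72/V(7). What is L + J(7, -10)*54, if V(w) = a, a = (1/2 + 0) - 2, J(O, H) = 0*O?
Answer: 1045/96 ≈ 10.885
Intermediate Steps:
J(O, H) = 0
a = -3/2 (a = (1/2 + 0) - 2 = 1/2 - 2 = -3/2 ≈ -1.5000)
V(w) = -3/2
L = 1045/96 (L = -1 + (22/(-48) - 72/(-3/2))/4 = -1 + (22*(-1/48) - 72*(-2/3))/4 = -1 + (-11/24 + 48)/4 = -1 + (1/4)*(1141/24) = -1 + 1141/96 = 1045/96 ≈ 10.885)
L + J(7, -10)*54 = 1045/96 + 0*54 = 1045/96 + 0 = 1045/96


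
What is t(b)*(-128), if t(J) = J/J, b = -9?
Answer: -128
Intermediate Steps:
t(J) = 1
t(b)*(-128) = 1*(-128) = -128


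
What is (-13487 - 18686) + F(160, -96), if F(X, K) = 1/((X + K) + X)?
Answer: -7206751/224 ≈ -32173.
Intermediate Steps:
F(X, K) = 1/(K + 2*X) (F(X, K) = 1/((K + X) + X) = 1/(K + 2*X))
(-13487 - 18686) + F(160, -96) = (-13487 - 18686) + 1/(-96 + 2*160) = -32173 + 1/(-96 + 320) = -32173 + 1/224 = -7206751/224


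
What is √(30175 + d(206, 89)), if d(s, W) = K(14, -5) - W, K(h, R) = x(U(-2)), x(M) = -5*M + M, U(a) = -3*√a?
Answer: √(30086 + 12*I*√2) ≈ 173.45 + 0.0489*I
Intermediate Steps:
x(M) = -4*M
K(h, R) = 12*I*√2 (K(h, R) = -(-12)*√(-2) = -(-12)*I*√2 = 12*I*√2)
d(s, W) = -W + 12*I*√2 (d(s, W) = 12*I*√2 - W = -W + 12*I*√2)
√(30175 + d(206, 89)) = √(30175 + (-1*89 + 12*I*√2)) = √(30175 + (-89 + 12*I*√2)) = √(30086 + 12*I*√2)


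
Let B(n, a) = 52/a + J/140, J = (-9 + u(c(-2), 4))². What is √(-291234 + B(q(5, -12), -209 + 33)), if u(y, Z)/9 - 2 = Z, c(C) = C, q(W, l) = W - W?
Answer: I*√1726642379/77 ≈ 539.65*I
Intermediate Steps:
q(W, l) = 0
u(y, Z) = 18 + 9*Z
J = 2025 (J = (-9 + (18 + 9*4))² = (-9 + (18 + 36))² = (-9 + 54)² = 45² = 2025)
B(n, a) = 405/28 + 52/a (B(n, a) = 52/a + 2025/140 = 52/a + 2025*(1/140) = 52/a + 405/28 = 405/28 + 52/a)
√(-291234 + B(q(5, -12), -209 + 33)) = √(-291234 + (405/28 + 52/(-209 + 33))) = √(-291234 + (405/28 + 52/(-176))) = √(-291234 + (405/28 + 52*(-1/176))) = √(-291234 + (405/28 - 13/44)) = √(-291234 + 1091/77) = √(-22423927/77) = I*√1726642379/77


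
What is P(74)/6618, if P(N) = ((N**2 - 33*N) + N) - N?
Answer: 1517/3309 ≈ 0.45845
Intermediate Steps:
P(N) = N**2 - 33*N (P(N) = (N**2 - 32*N) - N = N**2 - 33*N)
P(74)/6618 = (74*(-33 + 74))/6618 = (74*41)*(1/6618) = 3034*(1/6618) = 1517/3309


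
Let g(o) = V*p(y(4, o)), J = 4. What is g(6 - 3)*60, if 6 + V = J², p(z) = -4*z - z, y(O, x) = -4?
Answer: 12000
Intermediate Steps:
p(z) = -5*z
V = 10 (V = -6 + 4² = -6 + 16 = 10)
g(o) = 200 (g(o) = 10*(-5*(-4)) = 10*20 = 200)
g(6 - 3)*60 = 200*60 = 12000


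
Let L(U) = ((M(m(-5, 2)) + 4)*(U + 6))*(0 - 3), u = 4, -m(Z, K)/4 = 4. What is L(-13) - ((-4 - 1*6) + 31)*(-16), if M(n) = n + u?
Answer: 168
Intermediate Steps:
m(Z, K) = -16 (m(Z, K) = -4*4 = -16)
M(n) = 4 + n (M(n) = n + 4 = 4 + n)
L(U) = 144 + 24*U (L(U) = (((4 - 16) + 4)*(U + 6))*(0 - 3) = ((-12 + 4)*(6 + U))*(-3) = -8*(6 + U)*(-3) = (-48 - 8*U)*(-3) = 144 + 24*U)
L(-13) - ((-4 - 1*6) + 31)*(-16) = (144 + 24*(-13)) - ((-4 - 1*6) + 31)*(-16) = (144 - 312) - ((-4 - 6) + 31)*(-16) = -168 - (-10 + 31)*(-16) = -168 - 21*(-16) = -168 - 1*(-336) = -168 + 336 = 168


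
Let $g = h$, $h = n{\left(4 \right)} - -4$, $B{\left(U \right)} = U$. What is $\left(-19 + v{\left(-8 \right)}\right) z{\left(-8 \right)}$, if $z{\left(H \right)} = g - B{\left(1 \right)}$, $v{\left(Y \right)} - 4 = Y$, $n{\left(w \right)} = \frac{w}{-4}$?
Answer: $-46$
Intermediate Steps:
$n{\left(w \right)} = - \frac{w}{4}$ ($n{\left(w \right)} = w \left(- \frac{1}{4}\right) = - \frac{w}{4}$)
$h = 3$ ($h = \left(- \frac{1}{4}\right) 4 - -4 = -1 + 4 = 3$)
$g = 3$
$v{\left(Y \right)} = 4 + Y$
$z{\left(H \right)} = 2$ ($z{\left(H \right)} = 3 - 1 = 2$)
$\left(-19 + v{\left(-8 \right)}\right) z{\left(-8 \right)} = \left(-19 + \left(4 - 8\right)\right) 2 = \left(-19 - 4\right) 2 = \left(-23\right) 2 = -46$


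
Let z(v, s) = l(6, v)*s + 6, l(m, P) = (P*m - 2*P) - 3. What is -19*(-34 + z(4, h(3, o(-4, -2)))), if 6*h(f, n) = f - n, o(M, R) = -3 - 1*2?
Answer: 608/3 ≈ 202.67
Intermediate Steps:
o(M, R) = -5 (o(M, R) = -3 - 2 = -5)
l(m, P) = -3 - 2*P + P*m (l(m, P) = (-2*P + P*m) - 3 = -3 - 2*P + P*m)
h(f, n) = -n/6 + f/6 (h(f, n) = (f - n)/6 = -n/6 + f/6)
z(v, s) = 6 + s*(-3 + 4*v) (z(v, s) = (-3 - 2*v + v*6)*s + 6 = (-3 - 2*v + 6*v)*s + 6 = (-3 + 4*v)*s + 6 = s*(-3 + 4*v) + 6 = 6 + s*(-3 + 4*v))
-19*(-34 + z(4, h(3, o(-4, -2)))) = -19*(-34 + (6 + (-⅙*(-5) + (⅙)*3)*(-3 + 4*4))) = -19*(-34 + (6 + (⅚ + ½)*(-3 + 16))) = -19*(-34 + (6 + (4/3)*13)) = -19*(-34 + (6 + 52/3)) = -19*(-34 + 70/3) = -19*(-32/3) = 608/3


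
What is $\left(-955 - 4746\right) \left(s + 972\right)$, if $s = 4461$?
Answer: $-30973533$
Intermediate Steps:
$\left(-955 - 4746\right) \left(s + 972\right) = \left(-955 - 4746\right) \left(4461 + 972\right) = \left(-5701\right) 5433 = -30973533$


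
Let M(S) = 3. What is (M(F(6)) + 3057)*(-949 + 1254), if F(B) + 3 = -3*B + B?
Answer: 933300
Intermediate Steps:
F(B) = -3 - 2*B (F(B) = -3 + (-3*B + B) = -3 - 2*B)
(M(F(6)) + 3057)*(-949 + 1254) = (3 + 3057)*(-949 + 1254) = 3060*305 = 933300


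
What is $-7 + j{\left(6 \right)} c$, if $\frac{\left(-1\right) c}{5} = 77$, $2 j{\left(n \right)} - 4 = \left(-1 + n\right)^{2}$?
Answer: $- \frac{11179}{2} \approx -5589.5$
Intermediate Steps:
$j{\left(n \right)} = 2 + \frac{\left(-1 + n\right)^{2}}{2}$
$c = -385$ ($c = \left(-5\right) 77 = -385$)
$-7 + j{\left(6 \right)} c = -7 + \left(2 + \frac{\left(-1 + 6\right)^{2}}{2}\right) \left(-385\right) = -7 + \left(2 + \frac{5^{2}}{2}\right) \left(-385\right) = -7 + \left(2 + \frac{1}{2} \cdot 25\right) \left(-385\right) = -7 + \left(2 + \frac{25}{2}\right) \left(-385\right) = -7 + \frac{29}{2} \left(-385\right) = -7 - \frac{11165}{2} = - \frac{11179}{2}$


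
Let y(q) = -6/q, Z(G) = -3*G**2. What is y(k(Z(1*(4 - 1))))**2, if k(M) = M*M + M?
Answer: 1/13689 ≈ 7.3051e-5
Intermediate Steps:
k(M) = M + M**2 (k(M) = M**2 + M = M + M**2)
y(k(Z(1*(4 - 1))))**2 = (-6*(-1/(3*(1 - 3*(4 - 1)**2)*(4 - 1)**2)))**2 = (-6*(-1/(27*(1 - 3*(1*3)**2))))**2 = (-6*(-1/(27*(1 - 3*3**2))))**2 = (-6*(-1/(27*(1 - 3*9))))**2 = (-6*(-1/(27*(1 - 27))))**2 = (-6/((-27*(-26))))**2 = (-6/702)**2 = (-6*1/702)**2 = (-1/117)**2 = 1/13689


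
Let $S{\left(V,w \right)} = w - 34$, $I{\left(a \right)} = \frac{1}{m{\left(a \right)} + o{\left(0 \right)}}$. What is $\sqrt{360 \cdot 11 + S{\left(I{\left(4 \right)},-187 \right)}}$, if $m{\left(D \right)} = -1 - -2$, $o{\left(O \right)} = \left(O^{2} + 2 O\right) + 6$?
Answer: $\sqrt{3739} \approx 61.147$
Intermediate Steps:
$o{\left(O \right)} = 6 + O^{2} + 2 O$
$m{\left(D \right)} = 1$ ($m{\left(D \right)} = -1 + 2 = 1$)
$I{\left(a \right)} = \frac{1}{7}$ ($I{\left(a \right)} = \frac{1}{1 + \left(6 + 0^{2} + 2 \cdot 0\right)} = \frac{1}{1 + \left(6 + 0 + 0\right)} = \frac{1}{1 + 6} = \frac{1}{7}$)
$S{\left(V,w \right)} = -34 + w$ ($S{\left(V,w \right)} = w - 34 = -34 + w$)
$\sqrt{360 \cdot 11 + S{\left(I{\left(4 \right)},-187 \right)}} = \sqrt{360 \cdot 11 - 221} = \sqrt{3960 - 221} = \sqrt{3739}$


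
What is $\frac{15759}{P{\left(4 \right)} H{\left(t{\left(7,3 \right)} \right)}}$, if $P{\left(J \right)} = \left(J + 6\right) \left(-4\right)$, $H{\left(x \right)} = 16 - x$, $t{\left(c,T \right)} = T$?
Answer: $- \frac{15759}{520} \approx -30.306$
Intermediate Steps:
$P{\left(J \right)} = -24 - 4 J$ ($P{\left(J \right)} = \left(6 + J\right) \left(-4\right) = -24 - 4 J$)
$\frac{15759}{P{\left(4 \right)} H{\left(t{\left(7,3 \right)} \right)}} = \frac{15759}{\left(-24 - 16\right) \left(16 - 3\right)} = \frac{15759}{\left(-40\right) 13} = \frac{15759}{-520} = 15759 \left(- \frac{1}{520}\right) = - \frac{15759}{520}$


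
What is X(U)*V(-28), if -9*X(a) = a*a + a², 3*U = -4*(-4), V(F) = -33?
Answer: 5632/27 ≈ 208.59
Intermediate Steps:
U = 16/3 (U = (-4*(-4))/3 = (⅓)*16 = 16/3 ≈ 5.3333)
X(a) = -2*a²/9 (X(a) = -(a*a + a²)/9 = -(a² + a²)/9 = -2*a²/9)
X(U)*V(-28) = -2*(16/3)²/9*(-33) = -2/9*256/9*(-33) = -512/81*(-33) = 5632/27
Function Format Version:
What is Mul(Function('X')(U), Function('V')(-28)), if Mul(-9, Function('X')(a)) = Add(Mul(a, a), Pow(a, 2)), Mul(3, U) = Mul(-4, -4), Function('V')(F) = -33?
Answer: Rational(5632, 27) ≈ 208.59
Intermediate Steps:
U = Rational(16, 3) (U = Mul(Rational(1, 3), Mul(-4, -4)) = Mul(Rational(1, 3), 16) = Rational(16, 3) ≈ 5.3333)
Function('X')(a) = Mul(Rational(-2, 9), Pow(a, 2)) (Function('X')(a) = Mul(Rational(-1, 9), Add(Mul(a, a), Pow(a, 2))) = Mul(Rational(-1, 9), Add(Pow(a, 2), Pow(a, 2))) = Mul(Rational(-1, 9), Mul(2, Pow(a, 2))) = Mul(Rational(-2, 9), Pow(a, 2)))
Mul(Function('X')(U), Function('V')(-28)) = Mul(Mul(Rational(-2, 9), Pow(Rational(16, 3), 2)), -33) = Mul(Mul(Rational(-2, 9), Rational(256, 9)), -33) = Mul(Rational(-512, 81), -33) = Rational(5632, 27)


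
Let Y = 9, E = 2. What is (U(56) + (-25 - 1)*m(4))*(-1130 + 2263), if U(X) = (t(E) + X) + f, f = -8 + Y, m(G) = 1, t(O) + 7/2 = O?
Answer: 66847/2 ≈ 33424.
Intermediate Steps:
t(O) = -7/2 + O
f = 1 (f = -8 + 9 = 1)
U(X) = -1/2 + X (U(X) = ((-7/2 + 2) + X) + 1 = (-3/2 + X) + 1 = -1/2 + X)
(U(56) + (-25 - 1)*m(4))*(-1130 + 2263) = ((-1/2 + 56) + (-25 - 1)*1)*(-1130 + 2263) = (111/2 - 26*1)*1133 = (111/2 - 26)*1133 = (59/2)*1133 = 66847/2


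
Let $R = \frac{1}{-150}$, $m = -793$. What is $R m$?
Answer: $\frac{793}{150} \approx 5.2867$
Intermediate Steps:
$R = - \frac{1}{150} \approx -0.0066667$
$R m = \left(- \frac{1}{150}\right) \left(-793\right) = \frac{793}{150}$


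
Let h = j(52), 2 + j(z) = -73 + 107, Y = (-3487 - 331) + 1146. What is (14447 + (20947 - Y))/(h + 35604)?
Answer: 19033/17818 ≈ 1.0682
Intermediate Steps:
Y = -2672 (Y = -3818 + 1146 = -2672)
j(z) = 32 (j(z) = -2 + (-73 + 107) = -2 + 34 = 32)
h = 32
(14447 + (20947 - Y))/(h + 35604) = (14447 + (20947 - 1*(-2672)))/(32 + 35604) = (14447 + (20947 + 2672))/35636 = (14447 + 23619)*(1/35636) = 38066*(1/35636) = 19033/17818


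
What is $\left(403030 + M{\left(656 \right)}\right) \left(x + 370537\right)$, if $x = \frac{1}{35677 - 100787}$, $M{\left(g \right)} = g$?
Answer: $\frac{4869596412679167}{32555} \approx 1.4958 \cdot 10^{11}$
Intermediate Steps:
$x = - \frac{1}{65110}$ ($x = \frac{1}{35677 - 100787} = \frac{1}{-65110} = - \frac{1}{65110} \approx -1.5359 \cdot 10^{-5}$)
$\left(403030 + M{\left(656 \right)}\right) \left(x + 370537\right) = \left(403030 + 656\right) \left(- \frac{1}{65110} + 370537\right) = 403686 \cdot \frac{24125664069}{65110} = \frac{4869596412679167}{32555}$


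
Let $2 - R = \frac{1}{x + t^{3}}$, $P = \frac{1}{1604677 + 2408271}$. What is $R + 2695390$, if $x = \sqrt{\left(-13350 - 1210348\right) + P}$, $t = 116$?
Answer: $\frac{26353215940275909120065824}{9777136661488263271} + \frac{2 i \sqrt{4926532171864792611}}{9777136661488263271} \approx 2.6954 \cdot 10^{6} + 4.5403 \cdot 10^{-10} i$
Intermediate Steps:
$P = \frac{1}{4012948} \approx 2.4919 \cdot 10^{-7}$
$x = \frac{i \sqrt{4926532171864792611}}{2006474}$ ($x = \sqrt{\left(-13350 - 1210348\right) + \frac{1}{4012948}} = \sqrt{-1223698 + \frac{1}{4012948}} = \sqrt{- \frac{4910636441703}{4012948}} = \frac{i \sqrt{4926532171864792611}}{2006474} \approx 1106.2 i$)
$R = 2 - \frac{1}{1560896 + \frac{i \sqrt{4926532171864792611}}{2006474}}$ ($R = 2 - \frac{1}{\frac{i \sqrt{4926532171864792611}}{2006474} + 116^{3}} = 2 - \frac{1}{\frac{i \sqrt{4926532171864792611}}{2006474} + 1560896} = 2 - \frac{1}{1560896 + \frac{i \sqrt{4926532171864792611}}{2006474}} \approx 2.0 + 4.5403 \cdot 10^{-10} i$)
$R + 2695390 = \left(\frac{19554267059182045134}{9777136661488263271} + \frac{2 i \sqrt{4926532171864792611}}{9777136661488263271}\right) + 2695390 = \frac{26353215940275909120065824}{9777136661488263271} + \frac{2 i \sqrt{4926532171864792611}}{9777136661488263271}$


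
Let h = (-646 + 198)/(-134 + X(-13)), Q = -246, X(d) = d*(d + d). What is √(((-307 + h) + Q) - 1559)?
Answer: 4*I*√343689/51 ≈ 45.98*I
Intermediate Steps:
X(d) = 2*d² (X(d) = d*(2*d) = 2*d²)
h = -112/51 (h = (-646 + 198)/(-134 + 2*(-13)²) = -448/(-134 + 2*169) = -448/(-134 + 338) = -448/204 = -448*1/204 = -112/51 ≈ -2.1961)
√(((-307 + h) + Q) - 1559) = √(((-307 - 112/51) - 246) - 1559) = √((-15769/51 - 246) - 1559) = √(-28315/51 - 1559) = √(-107824/51) = 4*I*√343689/51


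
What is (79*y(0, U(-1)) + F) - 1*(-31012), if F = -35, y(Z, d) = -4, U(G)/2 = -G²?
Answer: 30661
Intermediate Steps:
U(G) = -2*G² (U(G) = 2*(-G²) = -2*G²)
(79*y(0, U(-1)) + F) - 1*(-31012) = (79*(-4) - 35) - 1*(-31012) = (-316 - 35) + 31012 = -351 + 31012 = 30661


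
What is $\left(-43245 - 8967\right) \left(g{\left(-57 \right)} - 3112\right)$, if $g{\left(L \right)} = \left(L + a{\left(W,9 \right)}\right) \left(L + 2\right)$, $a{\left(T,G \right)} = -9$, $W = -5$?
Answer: $-27045816$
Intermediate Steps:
$g{\left(L \right)} = \left(-9 + L\right) \left(2 + L\right)$ ($g{\left(L \right)} = \left(L - 9\right) \left(L + 2\right) = \left(-9 + L\right) \left(2 + L\right)$)
$\left(-43245 - 8967\right) \left(g{\left(-57 \right)} - 3112\right) = \left(-43245 - 8967\right) \left(\left(-18 + \left(-57\right)^{2} - -399\right) - 3112\right) = - 52212 \left(\left(-18 + 3249 + 399\right) - 3112\right) = - 52212 \left(3630 - 3112\right) = \left(-52212\right) 518 = -27045816$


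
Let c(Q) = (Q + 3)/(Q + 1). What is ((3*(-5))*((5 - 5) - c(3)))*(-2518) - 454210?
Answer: -510865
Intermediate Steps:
c(Q) = (3 + Q)/(1 + Q)
((3*(-5))*((5 - 5) - c(3)))*(-2518) - 454210 = ((3*(-5))*((5 - 5) - (3 + 3)/(1 + 3)))*(-2518) - 454210 = -15*(0 - 6/4)*(-2518) - 454210 = -15*(0 - 1*3/2)*(-2518) - 454210 = -15*(0 - 3/2)*(-2518) - 454210 = -15*(-3/2)*(-2518) - 454210 = (45/2)*(-2518) - 454210 = -56655 - 454210 = -510865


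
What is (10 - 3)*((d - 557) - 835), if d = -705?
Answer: -14679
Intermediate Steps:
(10 - 3)*((d - 557) - 835) = (10 - 3)*((-705 - 557) - 835) = 7*(-1262 - 835) = 7*(-2097) = -14679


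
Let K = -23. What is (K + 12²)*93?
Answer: 11253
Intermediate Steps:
(K + 12²)*93 = (-23 + 12²)*93 = (-23 + 144)*93 = 121*93 = 11253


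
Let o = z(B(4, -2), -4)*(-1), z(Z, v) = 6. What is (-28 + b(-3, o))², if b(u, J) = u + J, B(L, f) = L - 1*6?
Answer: 1369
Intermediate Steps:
B(L, f) = -6 + L (B(L, f) = L - 6 = -6 + L)
o = -6 (o = 6*(-1) = -6)
b(u, J) = J + u
(-28 + b(-3, o))² = (-28 + (-6 - 3))² = (-28 - 9)² = (-37)² = 1369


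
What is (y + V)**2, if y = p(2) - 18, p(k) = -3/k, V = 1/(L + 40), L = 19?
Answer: 5285401/13924 ≈ 379.59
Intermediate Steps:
V = 1/59 (V = 1/(19 + 40) = 1/59 ≈ 0.016949)
y = -39/2 (y = -3/2 - 18 = -39/2 ≈ -19.500)
(y + V)**2 = (-39/2 + 1/59)**2 = (-2299/118)**2 = 5285401/13924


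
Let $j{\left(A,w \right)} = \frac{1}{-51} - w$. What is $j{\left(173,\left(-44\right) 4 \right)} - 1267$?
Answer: $- \frac{55642}{51} \approx -1091.0$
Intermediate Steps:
$j{\left(A,w \right)} = - \frac{1}{51} - w$
$j{\left(173,\left(-44\right) 4 \right)} - 1267 = \left(- \frac{1}{51} - \left(-44\right) 4\right) - 1267 = \left(- \frac{1}{51} - -176\right) - 1267 = \left(- \frac{1}{51} + 176\right) - 1267 = \frac{8975}{51} - 1267 = - \frac{55642}{51}$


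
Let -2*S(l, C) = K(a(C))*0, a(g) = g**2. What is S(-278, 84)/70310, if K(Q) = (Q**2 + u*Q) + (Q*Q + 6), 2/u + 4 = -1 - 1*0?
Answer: 0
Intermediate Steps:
u = -2/5 (u = 2/(-4 + (-1 - 1*0)) = 2/(-4 + (-1 + 0)) = 2/(-4 - 1) = 2/(-5) = 2*(-1/5) = -2/5 ≈ -0.40000)
K(Q) = 6 + 2*Q**2 - 2*Q/5 (K(Q) = (Q**2 - 2*Q/5) + (Q*Q + 6) = (Q**2 - 2*Q/5) + (Q**2 + 6) = (Q**2 - 2*Q/5) + (6 + Q**2) = 6 + 2*Q**2 - 2*Q/5)
S(l, C) = 0 (S(l, C) = -(6 + 2*(C**2)**2 - 2*C**2/5)*0/2 = -(6 + 2*C**4 - 2*C**2/5)*0/2 = -1/2*0 = 0)
S(-278, 84)/70310 = 0/70310 = 0*(1/70310) = 0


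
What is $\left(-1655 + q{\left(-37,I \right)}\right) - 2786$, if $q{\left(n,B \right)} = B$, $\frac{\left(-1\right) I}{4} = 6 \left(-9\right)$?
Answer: $-4225$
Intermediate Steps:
$I = 216$ ($I = - 4 \cdot 6 \left(-9\right) = \left(-4\right) \left(-54\right) = 216$)
$\left(-1655 + q{\left(-37,I \right)}\right) - 2786 = \left(-1655 + 216\right) - 2786 = -1439 - 2786 = -4225$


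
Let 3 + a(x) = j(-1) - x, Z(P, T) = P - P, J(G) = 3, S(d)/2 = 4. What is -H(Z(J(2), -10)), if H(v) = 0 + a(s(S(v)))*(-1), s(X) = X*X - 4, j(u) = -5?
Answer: -68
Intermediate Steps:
S(d) = 8 (S(d) = 2*4 = 8)
Z(P, T) = 0
s(X) = -4 + X² (s(X) = X² - 4 = -4 + X²)
a(x) = -8 - x (a(x) = -3 + (-5 - x) = -8 - x)
H(v) = 68 (H(v) = 0 + (-8 - (-4 + 8²))*(-1) = 0 + (-8 - (-4 + 64))*(-1) = 0 + (-8 - 1*60)*(-1) = 0 + (-8 - 60)*(-1) = 0 - 68*(-1) = 0 + 68 = 68)
-H(Z(J(2), -10)) = -1*68 = -68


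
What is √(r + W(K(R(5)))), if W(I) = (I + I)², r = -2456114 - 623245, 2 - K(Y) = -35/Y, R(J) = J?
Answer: 3*I*√342115 ≈ 1754.7*I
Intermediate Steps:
K(Y) = 2 + 35/Y (K(Y) = 2 - (-35)/Y = 2 + 35/Y)
r = -3079359
W(I) = 4*I² (W(I) = (2*I)² = 4*I²)
√(r + W(K(R(5)))) = √(-3079359 + 4*(2 + 35/5)²) = √(-3079359 + 4*(2 + 35*(⅕))²) = √(-3079359 + 4*(2 + 7)²) = √(-3079359 + 4*9²) = √(-3079359 + 4*81) = √(-3079359 + 324) = √(-3079035) = 3*I*√342115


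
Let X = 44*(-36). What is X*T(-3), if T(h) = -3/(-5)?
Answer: -4752/5 ≈ -950.40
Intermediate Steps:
X = -1584
T(h) = ⅗ (T(h) = -3*(-⅕) = ⅗)
X*T(-3) = -1584*⅗ = -4752/5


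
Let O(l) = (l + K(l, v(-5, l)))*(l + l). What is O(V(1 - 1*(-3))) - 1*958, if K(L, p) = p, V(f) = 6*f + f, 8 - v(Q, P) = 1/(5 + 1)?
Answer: 3146/3 ≈ 1048.7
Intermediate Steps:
v(Q, P) = 47/6 (v(Q, P) = 8 - 1/(5 + 1) = 8 - 1/6 = 47/6)
V(f) = 7*f
O(l) = 2*l*(47/6 + l) (O(l) = (l + 47/6)*(l + l) = (47/6 + l)*(2*l) = 2*l*(47/6 + l))
O(V(1 - 1*(-3))) - 1*958 = (7*(1 - 1*(-3)))*(47 + 6*(7*(1 - 1*(-3))))/3 - 1*958 = (7*(1 + 3))*(47 + 6*(7*(1 + 3)))/3 - 958 = (7*4)*(47 + 6*(7*4))/3 - 958 = (1/3)*28*(47 + 6*28) - 958 = (1/3)*28*(47 + 168) - 958 = (1/3)*28*215 - 958 = 6020/3 - 958 = 3146/3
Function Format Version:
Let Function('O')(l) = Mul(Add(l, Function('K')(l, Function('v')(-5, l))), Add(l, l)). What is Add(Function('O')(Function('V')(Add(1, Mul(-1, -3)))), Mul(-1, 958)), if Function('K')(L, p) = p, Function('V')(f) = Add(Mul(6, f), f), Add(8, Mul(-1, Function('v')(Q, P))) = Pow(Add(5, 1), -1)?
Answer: Rational(3146, 3) ≈ 1048.7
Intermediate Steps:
Function('v')(Q, P) = Rational(47, 6) (Function('v')(Q, P) = Add(8, Mul(-1, Pow(Add(5, 1), -1))) = Add(8, Mul(-1, Pow(6, -1))) = Add(8, Mul(-1, Rational(1, 6))) = Add(8, Rational(-1, 6)) = Rational(47, 6))
Function('V')(f) = Mul(7, f)
Function('O')(l) = Mul(2, l, Add(Rational(47, 6), l)) (Function('O')(l) = Mul(Add(l, Rational(47, 6)), Add(l, l)) = Mul(Add(Rational(47, 6), l), Mul(2, l)) = Mul(2, l, Add(Rational(47, 6), l)))
Add(Function('O')(Function('V')(Add(1, Mul(-1, -3)))), Mul(-1, 958)) = Add(Mul(Rational(1, 3), Mul(7, Add(1, Mul(-1, -3))), Add(47, Mul(6, Mul(7, Add(1, Mul(-1, -3)))))), Mul(-1, 958)) = Add(Mul(Rational(1, 3), Mul(7, Add(1, 3)), Add(47, Mul(6, Mul(7, Add(1, 3))))), -958) = Add(Mul(Rational(1, 3), Mul(7, 4), Add(47, Mul(6, Mul(7, 4)))), -958) = Add(Mul(Rational(1, 3), 28, Add(47, Mul(6, 28))), -958) = Add(Mul(Rational(1, 3), 28, Add(47, 168)), -958) = Add(Mul(Rational(1, 3), 28, 215), -958) = Add(Rational(6020, 3), -958) = Rational(3146, 3)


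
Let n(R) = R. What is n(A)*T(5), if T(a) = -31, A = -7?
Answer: 217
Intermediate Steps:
n(A)*T(5) = -7*(-31) = 217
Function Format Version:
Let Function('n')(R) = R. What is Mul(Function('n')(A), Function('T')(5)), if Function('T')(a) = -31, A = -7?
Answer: 217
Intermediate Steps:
Mul(Function('n')(A), Function('T')(5)) = Mul(-7, -31) = 217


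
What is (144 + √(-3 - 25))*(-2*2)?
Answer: -576 - 8*I*√7 ≈ -576.0 - 21.166*I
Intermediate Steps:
(144 + √(-3 - 25))*(-2*2) = (144 + √(-28))*(-4) = (144 + 2*I*√7)*(-4) = -576 - 8*I*√7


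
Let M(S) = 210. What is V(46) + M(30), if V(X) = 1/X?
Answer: 9661/46 ≈ 210.02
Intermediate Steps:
V(46) + M(30) = 1/46 + 210 = 9661/46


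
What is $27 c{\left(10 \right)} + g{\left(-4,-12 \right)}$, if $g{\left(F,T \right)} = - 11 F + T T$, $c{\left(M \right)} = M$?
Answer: $458$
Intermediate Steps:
$g{\left(F,T \right)} = T^{2} - 11 F$ ($g{\left(F,T \right)} = - 11 F + T^{2} = T^{2} - 11 F$)
$27 c{\left(10 \right)} + g{\left(-4,-12 \right)} = 27 \cdot 10 + \left(\left(-12\right)^{2} - -44\right) = 270 + \left(144 + 44\right) = 270 + 188 = 458$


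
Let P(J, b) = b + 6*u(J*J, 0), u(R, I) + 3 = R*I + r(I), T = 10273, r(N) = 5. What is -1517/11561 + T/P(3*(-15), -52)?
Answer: -118826833/462440 ≈ -256.96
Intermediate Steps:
u(R, I) = 2 + I*R (u(R, I) = -3 + (R*I + 5) = -3 + (I*R + 5) = -3 + (5 + I*R) = 2 + I*R)
P(J, b) = 12 + b (P(J, b) = b + 6*(2 + 0*(J*J)) = b + 6*(2 + 0*J**2) = b + 6*(2 + 0) = b + 6*2 = b + 12 = 12 + b)
-1517/11561 + T/P(3*(-15), -52) = -1517/11561 + 10273/(12 - 52) = -1517*1/11561 + 10273/(-40) = -1517/11561 + 10273*(-1/40) = -1517/11561 - 10273/40 = -118826833/462440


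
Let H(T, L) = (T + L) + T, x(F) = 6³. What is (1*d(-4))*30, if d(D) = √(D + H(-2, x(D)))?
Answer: 120*√13 ≈ 432.67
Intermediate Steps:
x(F) = 216
H(T, L) = L + 2*T (H(T, L) = (L + T) + T = L + 2*T)
d(D) = √(212 + D) (d(D) = √(D + (216 + 2*(-2))) = √(D + (216 - 4)) = √(D + 212) = √(212 + D))
(1*d(-4))*30 = (1*√(212 - 4))*30 = (1*√208)*30 = (1*(4*√13))*30 = (4*√13)*30 = 120*√13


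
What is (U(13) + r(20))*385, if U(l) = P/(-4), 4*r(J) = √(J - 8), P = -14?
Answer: 2695/2 + 385*√3/2 ≈ 1680.9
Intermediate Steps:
r(J) = √(-8 + J)/4 (r(J) = √(J - 8)/4 = √(-8 + J)/4)
U(l) = 7/2 (U(l) = -14/(-4) = -14*(-¼) = 7/2)
(U(13) + r(20))*385 = (7/2 + √(-8 + 20)/4)*385 = (7/2 + √12/4)*385 = (7/2 + (2*√3)/4)*385 = (7/2 + √3/2)*385 = 2695/2 + 385*√3/2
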